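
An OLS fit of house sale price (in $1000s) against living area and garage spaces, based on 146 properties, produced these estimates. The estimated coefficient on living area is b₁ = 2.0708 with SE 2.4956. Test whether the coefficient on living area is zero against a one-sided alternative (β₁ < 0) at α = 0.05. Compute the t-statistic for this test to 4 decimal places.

H₀: β₁ = 0 vs H₁: β₁ < 0.
t = (b₁ − β₁⁰)/SE = 2.0708 / 2.4956 = 0.8298.
df = n − k − 1 = 146 − 2 − 1 = 143.
One-sided p ≈ 0.7960, which is ≥ 0.05, so fail to reject H₀.
The data do not give significant evidence that the true slope on living area is negative, holding the other predictors fixed.

t = 0.8298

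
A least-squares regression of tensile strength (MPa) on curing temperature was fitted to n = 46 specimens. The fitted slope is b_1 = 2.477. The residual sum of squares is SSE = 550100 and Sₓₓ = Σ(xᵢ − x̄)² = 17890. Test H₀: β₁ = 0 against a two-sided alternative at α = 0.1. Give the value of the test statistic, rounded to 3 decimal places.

t = 2.963

MSE = SSE/(n − 2) = 550100/44 = 12502.3.
SE(b_1) = √(MSE/Sₓₓ) = √(12502.3/17890) = 0.835967.
t = 2.477 / 0.835967 = 2.963.
df = n − 2 = 44.
Two-sided p ≈ 0.0049, which is < 0.1, so reject H₀.
There is evidence that curing temperature is associated with tensile strength.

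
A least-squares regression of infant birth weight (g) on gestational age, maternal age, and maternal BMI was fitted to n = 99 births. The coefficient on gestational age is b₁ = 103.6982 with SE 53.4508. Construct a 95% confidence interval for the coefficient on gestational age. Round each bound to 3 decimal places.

(-2.415, 209.811)

df = n − k − 1 = 99 − 3 − 1 = 95.
t* = t_{0.025, 95} = 1.985251.
Margin = t* × SE = 1.985251 × 53.4508 = 106.11325.
CI: 103.6982 ± 106.11325 → (-2.415, 209.811).
With 95% confidence, each one-unit increase in gestational age is associated with a change of between -2.415 and 209.811 g in infant birth weight, holding the other predictors fixed.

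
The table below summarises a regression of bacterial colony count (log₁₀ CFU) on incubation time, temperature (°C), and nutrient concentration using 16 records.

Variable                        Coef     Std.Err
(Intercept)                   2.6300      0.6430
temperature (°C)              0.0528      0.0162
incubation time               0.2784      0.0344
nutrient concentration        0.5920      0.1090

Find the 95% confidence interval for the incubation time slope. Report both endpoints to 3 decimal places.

Read off: b = 0.2784, SE = 0.0344 for incubation time.
df = n − k − 1 = 16 − 3 − 1 = 12.
t* = t_{0.025, 12} = 2.178813.
Margin = t* × SE = 2.178813 × 0.0344 = 0.07495.
CI: 0.2784 ± 0.07495 → (0.203, 0.353).

(0.203, 0.353)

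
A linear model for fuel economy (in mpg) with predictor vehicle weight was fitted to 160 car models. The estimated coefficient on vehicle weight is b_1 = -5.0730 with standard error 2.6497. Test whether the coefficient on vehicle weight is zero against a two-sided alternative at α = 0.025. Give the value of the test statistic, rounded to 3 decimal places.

t = -1.915

H₀: β₁ = 0 vs H₁: β₁ ≠ 0.
t = (b_1 − β₁⁰)/SE = -5.0730 / 2.6497 = -1.915.
df = n − 2 = 160 − 2 = 158.
Two-sided p ≈ 0.0574, which is ≥ 0.025, so fail to reject H₀.
The data do not give significant evidence of an association between vehicle weight and fuel economy.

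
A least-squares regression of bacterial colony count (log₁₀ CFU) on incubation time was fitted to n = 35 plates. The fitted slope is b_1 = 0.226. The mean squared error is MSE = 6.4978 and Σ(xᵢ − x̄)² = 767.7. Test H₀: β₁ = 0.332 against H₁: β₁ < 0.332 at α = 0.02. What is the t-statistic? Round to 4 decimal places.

SE(b_1) = √(MSE/Sₓₓ) = √(6.4978/767.7) = 0.0919999.
t = (0.226 − 0.332) / 0.0919999 = -1.1522.
df = n − 2 = 33.
One-sided p ≈ 0.1288, which is ≥ 0.02, so fail to reject H₀.
The data do not give significant evidence that the true slope on incubation time is below 0.332 log₁₀ CFU per unit.

t = -1.1522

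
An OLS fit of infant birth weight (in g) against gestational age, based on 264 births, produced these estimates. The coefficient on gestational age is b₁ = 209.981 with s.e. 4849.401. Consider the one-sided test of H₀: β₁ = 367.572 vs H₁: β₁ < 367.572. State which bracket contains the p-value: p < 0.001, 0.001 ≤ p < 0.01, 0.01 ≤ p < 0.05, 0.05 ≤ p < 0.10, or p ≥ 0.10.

t = (209.981 − 367.572) / 4849.401 = -0.032.
df = n − 2 = 264 − 2 = 262.
One-sided p = P(T_{262} < t) ≈ 0.4871.
So p ≥ 0.10.

p ≥ 0.10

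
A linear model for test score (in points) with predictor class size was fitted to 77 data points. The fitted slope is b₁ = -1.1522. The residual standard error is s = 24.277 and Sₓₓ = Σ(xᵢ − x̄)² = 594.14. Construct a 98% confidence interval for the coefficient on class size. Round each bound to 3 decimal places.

(-3.520, 1.215)

SE(b₁) = s/√Sₓₓ = 24.277/√594.14 = 0.99598.
df = n − 2 = 75.
t* = t_{0.01, 75} = 2.377102.
Margin = t* × SE = 2.377102 × 0.99598 = 2.36755.
CI: -1.1522 ± 2.36755 → (-3.520, 1.215).
With 98% confidence, each one-unit increase in class size is associated with a change of between -3.520 and 1.215 points in test score.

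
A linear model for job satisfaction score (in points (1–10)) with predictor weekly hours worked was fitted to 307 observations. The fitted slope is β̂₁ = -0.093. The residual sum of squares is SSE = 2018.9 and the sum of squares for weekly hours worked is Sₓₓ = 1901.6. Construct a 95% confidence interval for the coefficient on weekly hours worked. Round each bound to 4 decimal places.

(-0.2091, 0.0231)

MSE = SSE/(n − 2) = 2018.9/305 = 6.61934.
SE(β̂₁) = √(MSE/Sₓₓ) = √(6.61934/1901.6) = 0.0589994.
df = n − 2 = 305.
t* = t_{0.025, 305} = 1.967772.
Margin = t* × SE = 1.967772 × 0.0589994 = 0.116097.
CI: -0.093 ± 0.116097 → (-0.2091, 0.0231).
With 95% confidence, each one-unit increase in weekly hours worked is associated with a change of between -0.2091 and 0.0231 points (1–10) in job satisfaction score.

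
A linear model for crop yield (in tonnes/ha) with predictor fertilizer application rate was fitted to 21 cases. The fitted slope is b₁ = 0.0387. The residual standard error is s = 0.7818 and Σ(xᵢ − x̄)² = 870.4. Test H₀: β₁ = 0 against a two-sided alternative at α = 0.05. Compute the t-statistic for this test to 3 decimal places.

t = 1.460

SE(b₁) = s/√Sₓₓ = 0.7818/√870.4 = 0.0264994.
t = 0.0387 / 0.0264994 = 1.460.
df = n − 2 = 19.
Two-sided p ≈ 0.1605, which is ≥ 0.05, so fail to reject H₀.
The data do not give significant evidence of an association between fertilizer application rate and crop yield.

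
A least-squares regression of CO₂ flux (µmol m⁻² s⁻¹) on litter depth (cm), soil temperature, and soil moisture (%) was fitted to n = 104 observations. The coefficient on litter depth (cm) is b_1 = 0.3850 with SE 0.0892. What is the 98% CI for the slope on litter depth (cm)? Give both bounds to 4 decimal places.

(0.1741, 0.5959)

df = n − k − 1 = 104 − 3 − 1 = 100.
t* = t_{0.01, 100} = 2.364217.
Margin = t* × SE = 2.364217 × 0.0892 = 0.210888.
CI: 0.3850 ± 0.210888 → (0.1741, 0.5959).
With 98% confidence, each one-unit increase in litter depth (cm) is associated with a change of between 0.1741 and 0.5959 µmol m⁻² s⁻¹ in CO₂ flux, holding the other predictors fixed.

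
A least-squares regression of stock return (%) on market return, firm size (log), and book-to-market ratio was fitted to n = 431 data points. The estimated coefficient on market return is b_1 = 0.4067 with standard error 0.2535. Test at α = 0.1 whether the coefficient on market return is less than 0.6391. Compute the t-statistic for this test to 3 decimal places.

t = -0.917

H₀: β₁ = 0.6391 vs H₁: β₁ < 0.6391.
t = (b_1 − β₁⁰)/SE = (0.4067 − 0.6391) / 0.2535 = -0.917.
df = n − k − 1 = 431 − 3 − 1 = 427.
One-sided p ≈ 0.1799, which is ≥ 0.1, so fail to reject H₀.
The data do not give significant evidence that the true slope on market return is below 0.6391 % per unit, holding the other predictors fixed.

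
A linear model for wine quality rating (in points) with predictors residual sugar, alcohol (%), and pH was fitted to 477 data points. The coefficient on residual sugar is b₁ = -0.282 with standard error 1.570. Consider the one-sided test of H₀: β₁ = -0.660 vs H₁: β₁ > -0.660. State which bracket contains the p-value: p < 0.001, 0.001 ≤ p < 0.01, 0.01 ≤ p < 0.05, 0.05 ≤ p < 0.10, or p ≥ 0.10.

t = (-0.282 − (-0.660)) / 1.570 = 0.241.
df = n − k − 1 = 477 − 3 − 1 = 473.
One-sided p = P(T_{473} > t) ≈ 0.4049.
So p ≥ 0.10.

p ≥ 0.10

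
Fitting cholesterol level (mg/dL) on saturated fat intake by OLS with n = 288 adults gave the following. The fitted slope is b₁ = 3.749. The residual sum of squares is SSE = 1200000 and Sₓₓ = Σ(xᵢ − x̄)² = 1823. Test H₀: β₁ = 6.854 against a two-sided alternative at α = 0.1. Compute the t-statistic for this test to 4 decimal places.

MSE = SSE/(n − 2) = 1200000/286 = 4195.8.
SE(b₁) = √(MSE/Sₓₓ) = √(4195.8/1823) = 1.5171.
t = (3.749 − 6.854) / 1.5171 = -2.0467.
df = n − 2 = 286.
Two-sided p ≈ 0.0416, which is < 0.1, so reject H₀.
There is evidence that the true slope on saturated fat intake differs from 6.854 mg/dL per unit.

t = -2.0467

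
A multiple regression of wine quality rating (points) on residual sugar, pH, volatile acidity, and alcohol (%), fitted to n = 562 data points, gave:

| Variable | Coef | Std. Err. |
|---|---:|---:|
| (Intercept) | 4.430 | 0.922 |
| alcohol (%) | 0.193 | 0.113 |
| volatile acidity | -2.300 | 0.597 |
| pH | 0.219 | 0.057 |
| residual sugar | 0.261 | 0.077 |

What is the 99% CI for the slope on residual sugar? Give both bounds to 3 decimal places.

(0.062, 0.460)

Read off: b = 0.261, SE = 0.077 for residual sugar.
df = n − k − 1 = 562 − 4 − 1 = 557.
t* = t_{0.005, 557} = 2.584685.
Margin = t* × SE = 2.584685 × 0.077 = 0.19902.
CI: 0.261 ± 0.19902 → (0.062, 0.460).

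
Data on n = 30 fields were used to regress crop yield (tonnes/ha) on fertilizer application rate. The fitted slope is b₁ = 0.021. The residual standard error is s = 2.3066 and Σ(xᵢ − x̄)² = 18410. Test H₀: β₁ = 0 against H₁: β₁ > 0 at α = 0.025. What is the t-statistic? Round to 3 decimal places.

SE(b₁) = s/√Sₓₓ = 2.3066/√18410 = 0.0169999.
t = 0.021 / 0.0169999 = 1.235.
df = n − 2 = 28.
One-sided p ≈ 0.1135, which is ≥ 0.025, so fail to reject H₀.
The data do not give significant evidence that the true slope on fertilizer application rate is positive.

t = 1.235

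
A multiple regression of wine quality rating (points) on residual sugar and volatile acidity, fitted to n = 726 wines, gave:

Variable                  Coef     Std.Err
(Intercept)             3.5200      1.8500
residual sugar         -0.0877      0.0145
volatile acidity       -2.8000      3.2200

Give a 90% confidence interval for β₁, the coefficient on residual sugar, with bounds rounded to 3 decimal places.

Read off: b = -0.0877, SE = 0.0145 for residual sugar.
df = n − k − 1 = 726 − 2 − 1 = 723.
t* = t_{0.05, 723} = 1.646964.
Margin = t* × SE = 1.646964 × 0.0145 = 0.02388.
CI: -0.0877 ± 0.02388 → (-0.112, -0.064).

(-0.112, -0.064)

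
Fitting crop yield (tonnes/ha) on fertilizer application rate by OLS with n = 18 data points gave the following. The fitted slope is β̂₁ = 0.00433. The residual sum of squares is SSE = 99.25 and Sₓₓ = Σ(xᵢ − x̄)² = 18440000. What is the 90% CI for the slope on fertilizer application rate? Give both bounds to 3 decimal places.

(0.003, 0.005)

MSE = SSE/(n − 2) = 99.25/16 = 6.20312.
SE(β̂₁) = √(MSE/Sₓₓ) = √(6.20312/18440000) = 0.000579996.
df = n − 2 = 16.
t* = t_{0.05, 16} = 1.745884.
Margin = t* × SE = 1.745884 × 0.000579996 = 0.00101.
CI: 0.00433 ± 0.00101 → (0.003, 0.005).
With 90% confidence, each one-unit increase in fertilizer application rate is associated with a change of between 0.003 and 0.005 tonnes/ha in crop yield.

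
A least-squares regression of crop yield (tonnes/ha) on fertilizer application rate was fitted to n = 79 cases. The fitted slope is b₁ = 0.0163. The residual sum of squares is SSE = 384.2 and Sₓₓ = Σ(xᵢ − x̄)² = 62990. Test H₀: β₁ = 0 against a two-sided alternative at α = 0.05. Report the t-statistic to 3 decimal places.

t = 1.831

MSE = SSE/(n − 2) = 384.2/77 = 4.98961.
SE(b₁) = √(MSE/Sₓₓ) = √(4.98961/62990) = 0.00890015.
t = 0.0163 / 0.00890015 = 1.831.
df = n − 2 = 77.
Two-sided p ≈ 0.0709, which is ≥ 0.05, so fail to reject H₀.
The data do not give significant evidence of an association between fertilizer application rate and crop yield.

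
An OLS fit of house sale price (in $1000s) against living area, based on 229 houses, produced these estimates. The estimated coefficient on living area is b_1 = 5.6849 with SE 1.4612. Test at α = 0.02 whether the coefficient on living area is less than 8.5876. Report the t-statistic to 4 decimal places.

t = -1.9865

H₀: β₁ = 8.5876 vs H₁: β₁ < 8.5876.
t = (b_1 − β₁⁰)/SE = (5.6849 − 8.5876) / 1.4612 = -1.9865.
df = n − 2 = 229 − 2 = 227.
One-sided p ≈ 0.0241, which is ≥ 0.02, so fail to reject H₀.
The data do not give significant evidence that the true slope on living area is below 8.5876 $1000s per unit.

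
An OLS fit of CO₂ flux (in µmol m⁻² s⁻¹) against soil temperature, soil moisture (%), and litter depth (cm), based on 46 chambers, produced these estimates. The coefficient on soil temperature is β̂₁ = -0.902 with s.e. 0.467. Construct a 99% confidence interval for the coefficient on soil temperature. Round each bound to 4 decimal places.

(-2.1620, 0.3580)

df = n − k − 1 = 46 − 3 − 1 = 42.
t* = t_{0.005, 42} = 2.698066.
Margin = t* × SE = 2.698066 × 0.467 = 1.259997.
CI: -0.902 ± 1.259997 → (-2.1620, 0.3580).
With 99% confidence, each one-unit increase in soil temperature is associated with a change of between -2.1620 and 0.3580 µmol m⁻² s⁻¹ in CO₂ flux, holding the other predictors fixed.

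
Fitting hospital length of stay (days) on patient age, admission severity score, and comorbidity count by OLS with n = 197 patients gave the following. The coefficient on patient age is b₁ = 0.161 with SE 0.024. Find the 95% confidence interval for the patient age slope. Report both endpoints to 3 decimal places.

(0.114, 0.208)

df = n − k − 1 = 197 − 3 − 1 = 193.
t* = t_{0.025, 193} = 1.972332.
Margin = t* × SE = 1.972332 × 0.024 = 0.04734.
CI: 0.161 ± 0.04734 → (0.114, 0.208).
With 95% confidence, each one-unit increase in patient age is associated with a change of between 0.114 and 0.208 days in hospital length of stay, holding the other predictors fixed.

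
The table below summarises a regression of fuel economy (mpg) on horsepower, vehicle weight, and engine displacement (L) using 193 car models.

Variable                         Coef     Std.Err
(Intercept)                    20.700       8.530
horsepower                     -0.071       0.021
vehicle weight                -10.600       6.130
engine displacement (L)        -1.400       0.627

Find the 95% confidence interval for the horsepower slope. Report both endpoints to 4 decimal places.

(-0.1124, -0.0296)

Read off: b = -0.071, SE = 0.021 for horsepower.
df = n − k − 1 = 193 − 3 − 1 = 189.
t* = t_{0.025, 189} = 1.972595.
Margin = t* × SE = 1.972595 × 0.021 = 0.041424.
CI: -0.071 ± 0.041424 → (-0.1124, -0.0296).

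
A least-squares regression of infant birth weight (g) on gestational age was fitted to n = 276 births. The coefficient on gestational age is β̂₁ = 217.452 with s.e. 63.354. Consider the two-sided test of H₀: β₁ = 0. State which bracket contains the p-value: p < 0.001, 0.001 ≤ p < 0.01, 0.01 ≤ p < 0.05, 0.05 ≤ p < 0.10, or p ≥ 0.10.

t = 217.452 / 63.354 = 3.432.
df = n − 2 = 276 − 2 = 274.
Two-sided p = 2·P(T_{274} > |t|) ≈ 0.0007.
So p < 0.001.

p < 0.001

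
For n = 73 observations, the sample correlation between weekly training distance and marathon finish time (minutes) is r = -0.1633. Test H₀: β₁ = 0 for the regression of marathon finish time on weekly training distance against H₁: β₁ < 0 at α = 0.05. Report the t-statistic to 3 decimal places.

t = -1.395

t = r·√(n − 2)/√(1 − r²) = -0.1633·√71/√0.973333 = -1.395.
df = n − 2 = 71.
One-sided p ≈ 0.0837, which is ≥ 0.05, so fail to reject H₀.
The data do not give significant evidence of a linear association between weekly training distance and marathon finish time.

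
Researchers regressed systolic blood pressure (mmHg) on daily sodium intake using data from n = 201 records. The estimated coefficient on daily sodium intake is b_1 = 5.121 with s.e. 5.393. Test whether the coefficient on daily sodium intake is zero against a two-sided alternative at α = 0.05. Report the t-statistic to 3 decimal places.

t = 0.950

H₀: β₁ = 0 vs H₁: β₁ ≠ 0.
t = (b_1 − β₁⁰)/SE = 5.121 / 5.393 = 0.950.
df = n − 2 = 201 − 2 = 199.
Two-sided p ≈ 0.3435, which is ≥ 0.05, so fail to reject H₀.
The data do not give significant evidence of an association between daily sodium intake and systolic blood pressure.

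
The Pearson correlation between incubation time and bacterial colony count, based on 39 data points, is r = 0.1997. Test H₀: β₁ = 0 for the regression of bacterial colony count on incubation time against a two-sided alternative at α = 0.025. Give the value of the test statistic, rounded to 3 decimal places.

t = r·√(n − 2)/√(1 − r²) = 0.1997·√37/√0.96012 = 1.240.
df = n − 2 = 37.
Two-sided p ≈ 0.2229, which is ≥ 0.025, so fail to reject H₀.
The data do not give significant evidence of a linear association between incubation time and bacterial colony count.

t = 1.240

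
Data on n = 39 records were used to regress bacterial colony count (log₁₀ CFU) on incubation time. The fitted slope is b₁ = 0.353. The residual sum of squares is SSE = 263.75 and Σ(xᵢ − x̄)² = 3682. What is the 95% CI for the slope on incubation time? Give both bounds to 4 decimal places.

(0.2638, 0.4422)

MSE = SSE/(n − 2) = 263.75/37 = 7.12838.
SE(b₁) = √(MSE/Sₓₓ) = √(7.12838/3682) = 0.0440001.
df = n − 2 = 37.
t* = t_{0.025, 37} = 2.026192.
Margin = t* × SE = 2.026192 × 0.0440001 = 0.089153.
CI: 0.353 ± 0.089153 → (0.2638, 0.4422).
With 95% confidence, each one-unit increase in incubation time is associated with a change of between 0.2638 and 0.4422 log₁₀ CFU in bacterial colony count.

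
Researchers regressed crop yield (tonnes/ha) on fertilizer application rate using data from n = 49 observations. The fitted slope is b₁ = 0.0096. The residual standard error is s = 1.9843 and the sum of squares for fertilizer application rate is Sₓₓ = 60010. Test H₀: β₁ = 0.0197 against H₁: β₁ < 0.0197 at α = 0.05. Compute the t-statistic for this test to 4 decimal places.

SE(b₁) = s/√Sₓₓ = 1.9843/√60010 = 0.0081002.
t = (0.0096 − 0.0197) / 0.0081002 = -1.2469.
df = n − 2 = 47.
One-sided p ≈ 0.1093, which is ≥ 0.05, so fail to reject H₀.
The data do not give significant evidence that the true slope on fertilizer application rate is below 0.0197 tonnes/ha per unit.

t = -1.2469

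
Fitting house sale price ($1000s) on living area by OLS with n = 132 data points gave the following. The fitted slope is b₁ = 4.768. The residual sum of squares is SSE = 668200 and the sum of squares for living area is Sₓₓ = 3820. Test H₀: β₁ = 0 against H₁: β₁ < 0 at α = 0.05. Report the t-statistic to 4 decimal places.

MSE = SSE/(n − 2) = 668200/130 = 5140.
SE(b₁) = √(MSE/Sₓₓ) = √(5140/3820) = 1.15998.
t = 4.768 / 1.15998 = 4.1104.
df = n − 2 = 130.
One-sided p ≈ 1.0000, which is ≥ 0.05, so fail to reject H₀.
The data do not give significant evidence that the true slope on living area is negative.

t = 4.1104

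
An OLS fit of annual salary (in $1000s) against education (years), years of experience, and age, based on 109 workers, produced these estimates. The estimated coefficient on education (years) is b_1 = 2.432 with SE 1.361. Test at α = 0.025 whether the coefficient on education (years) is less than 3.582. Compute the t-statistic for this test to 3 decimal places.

t = -0.845

H₀: β₁ = 3.582 vs H₁: β₁ < 3.582.
t = (b_1 − β₁⁰)/SE = (2.432 − 3.582) / 1.361 = -0.845.
df = n − k − 1 = 109 − 3 − 1 = 105.
One-sided p ≈ 0.2000, which is ≥ 0.025, so fail to reject H₀.
The data do not give significant evidence that the true slope on education (years) is below 3.582 $1000s per unit, holding the other predictors fixed.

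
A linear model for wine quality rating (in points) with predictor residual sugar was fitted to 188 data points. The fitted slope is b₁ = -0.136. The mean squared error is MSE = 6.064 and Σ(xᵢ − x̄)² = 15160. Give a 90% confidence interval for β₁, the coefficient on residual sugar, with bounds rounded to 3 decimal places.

(-0.169, -0.103)

SE(b₁) = √(MSE/Sₓₓ) = √(6.064/15160) = 0.02.
df = n − 2 = 186.
t* = t_{0.05, 186} = 1.653087.
Margin = t* × SE = 1.653087 × 0.02 = 0.03306.
CI: -0.136 ± 0.03306 → (-0.169, -0.103).
With 90% confidence, each one-unit increase in residual sugar is associated with a change of between -0.169 and -0.103 points in wine quality rating.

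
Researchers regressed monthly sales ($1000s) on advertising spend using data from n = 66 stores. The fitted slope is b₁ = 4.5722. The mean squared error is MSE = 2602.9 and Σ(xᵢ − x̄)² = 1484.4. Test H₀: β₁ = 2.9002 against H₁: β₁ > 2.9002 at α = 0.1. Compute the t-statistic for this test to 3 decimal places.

SE(b₁) = √(MSE/Sₓₓ) = √(2602.9/1484.4) = 1.3242.
t = (4.5722 − 2.9002) / 1.3242 = 1.263.
df = n − 2 = 64.
One-sided p ≈ 0.1056, which is ≥ 0.1, so fail to reject H₀.
The data do not give significant evidence that the true slope on advertising spend exceeds 2.9002 $1000s per unit.

t = 1.263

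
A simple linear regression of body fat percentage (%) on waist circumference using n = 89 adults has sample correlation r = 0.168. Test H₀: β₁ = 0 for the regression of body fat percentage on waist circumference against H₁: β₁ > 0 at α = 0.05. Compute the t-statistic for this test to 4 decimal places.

t = r·√(n − 2)/√(1 − r²) = 0.168·√87/√0.971776 = 1.5896.
df = n − 2 = 87.
One-sided p ≈ 0.0578, which is ≥ 0.05, so fail to reject H₀.
The data do not give significant evidence of a linear association between waist circumference and body fat percentage.

t = 1.5896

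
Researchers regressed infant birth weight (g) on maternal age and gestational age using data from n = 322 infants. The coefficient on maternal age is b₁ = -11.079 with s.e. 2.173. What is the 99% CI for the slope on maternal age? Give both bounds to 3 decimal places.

(-16.710, -5.448)

df = n − k − 1 = 322 − 2 − 1 = 319.
t* = t_{0.005, 319} = 2.591329.
Margin = t* × SE = 2.591329 × 2.173 = 5.63096.
CI: -11.079 ± 5.63096 → (-16.710, -5.448).
With 99% confidence, each one-unit increase in maternal age is associated with a change of between -16.710 and -5.448 g in infant birth weight, holding the other predictors fixed.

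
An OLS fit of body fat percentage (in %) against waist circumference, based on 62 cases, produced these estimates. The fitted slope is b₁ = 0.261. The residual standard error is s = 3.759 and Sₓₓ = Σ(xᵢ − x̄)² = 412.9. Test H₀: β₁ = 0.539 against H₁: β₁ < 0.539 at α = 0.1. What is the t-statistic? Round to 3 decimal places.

SE(b₁) = s/√Sₓₓ = 3.759/√412.9 = 0.184991.
t = (0.261 − 0.539) / 0.184991 = -1.503.
df = n − 2 = 60.
One-sided p ≈ 0.0691, which is < 0.1, so reject H₀.
There is evidence that the true slope on waist circumference is below 0.539 % per unit.

t = -1.503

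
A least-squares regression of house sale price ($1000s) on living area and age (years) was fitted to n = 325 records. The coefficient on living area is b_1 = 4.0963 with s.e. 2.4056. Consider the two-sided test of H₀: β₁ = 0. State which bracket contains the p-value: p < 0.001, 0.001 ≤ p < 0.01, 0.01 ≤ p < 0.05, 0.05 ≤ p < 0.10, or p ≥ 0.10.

t = 4.0963 / 2.4056 = 1.703.
df = n − k − 1 = 325 − 2 − 1 = 322.
Two-sided p = 2·P(T_{322} > |t|) ≈ 0.0896.
So 0.05 ≤ p < 0.10.

0.05 ≤ p < 0.10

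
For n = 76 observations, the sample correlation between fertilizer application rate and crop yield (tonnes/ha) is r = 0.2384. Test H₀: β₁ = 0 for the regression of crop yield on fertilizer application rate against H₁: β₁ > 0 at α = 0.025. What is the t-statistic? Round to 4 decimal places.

t = 2.1117

t = r·√(n − 2)/√(1 − r²) = 0.2384·√74/√0.943165 = 2.1117.
df = n − 2 = 74.
One-sided p ≈ 0.0190, which is < 0.025, so reject H₀.
There is evidence of a linear association between fertilizer application rate and crop yield.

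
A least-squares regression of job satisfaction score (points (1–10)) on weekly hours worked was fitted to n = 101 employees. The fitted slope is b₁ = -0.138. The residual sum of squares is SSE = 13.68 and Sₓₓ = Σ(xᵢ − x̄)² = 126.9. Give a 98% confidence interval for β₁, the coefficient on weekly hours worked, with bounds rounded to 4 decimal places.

(-0.2160, -0.0600)

MSE = SSE/(n − 2) = 13.68/99 = 0.138182.
SE(b₁) = √(MSE/Sₓₓ) = √(0.138182/126.9) = 0.0329985.
df = n − 2 = 99.
t* = t_{0.01, 99} = 2.364606.
Margin = t* × SE = 2.364606 × 0.0329985 = 0.078029.
CI: -0.138 ± 0.078029 → (-0.2160, -0.0600).
With 98% confidence, each one-unit increase in weekly hours worked is associated with a change of between -0.2160 and -0.0600 points (1–10) in job satisfaction score.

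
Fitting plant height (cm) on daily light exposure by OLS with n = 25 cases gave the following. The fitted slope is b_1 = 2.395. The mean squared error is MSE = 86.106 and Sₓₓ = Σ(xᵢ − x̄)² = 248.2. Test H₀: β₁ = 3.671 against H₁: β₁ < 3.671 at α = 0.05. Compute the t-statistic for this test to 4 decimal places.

t = -2.1664

SE(b_1) = √(MSE/Sₓₓ) = √(86.106/248.2) = 0.589001.
t = (2.395 − 3.671) / 0.589001 = -2.1664.
df = n − 2 = 23.
One-sided p ≈ 0.0204, which is < 0.05, so reject H₀.
There is evidence that the true slope on daily light exposure is below 3.671 cm per unit.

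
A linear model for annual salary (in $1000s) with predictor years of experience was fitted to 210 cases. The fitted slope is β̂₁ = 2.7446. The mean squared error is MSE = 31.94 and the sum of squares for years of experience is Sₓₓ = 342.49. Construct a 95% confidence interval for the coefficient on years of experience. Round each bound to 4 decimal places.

(2.1426, 3.3466)

SE(β̂₁) = √(MSE/Sₓₓ) = √(31.94/342.49) = 0.305382.
df = n − 2 = 208.
t* = t_{0.025, 208} = 1.971435.
Margin = t* × SE = 1.971435 × 0.305382 = 0.602041.
CI: 2.7446 ± 0.602041 → (2.1426, 3.3466).
With 95% confidence, each one-unit increase in years of experience is associated with a change of between 2.1426 and 3.3466 $1000s in annual salary.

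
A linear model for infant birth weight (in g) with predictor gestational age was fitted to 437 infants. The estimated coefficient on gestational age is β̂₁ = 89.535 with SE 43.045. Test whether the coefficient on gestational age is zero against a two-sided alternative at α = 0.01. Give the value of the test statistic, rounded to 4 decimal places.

H₀: β₁ = 0 vs H₁: β₁ ≠ 0.
t = (β̂₁ − β₁⁰)/SE = 89.535 / 43.045 = 2.0800.
df = n − 2 = 437 − 2 = 435.
Two-sided p ≈ 0.0381, which is ≥ 0.01, so fail to reject H₀.
The data do not give significant evidence of an association between gestational age and infant birth weight.

t = 2.0800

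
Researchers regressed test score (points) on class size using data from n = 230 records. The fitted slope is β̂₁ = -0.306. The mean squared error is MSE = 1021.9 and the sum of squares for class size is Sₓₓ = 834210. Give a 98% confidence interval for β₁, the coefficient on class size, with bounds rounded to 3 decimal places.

SE(β̂₁) = √(MSE/Sₓₓ) = √(1021.9/834210) = 0.0349999.
df = n − 2 = 228.
t* = t_{0.01, 228} = 2.342814.
Margin = t* × SE = 2.342814 × 0.0349999 = 0.08200.
CI: -0.306 ± 0.08200 → (-0.388, -0.224).
With 98% confidence, each one-unit increase in class size is associated with a change of between -0.388 and -0.224 points in test score.

(-0.388, -0.224)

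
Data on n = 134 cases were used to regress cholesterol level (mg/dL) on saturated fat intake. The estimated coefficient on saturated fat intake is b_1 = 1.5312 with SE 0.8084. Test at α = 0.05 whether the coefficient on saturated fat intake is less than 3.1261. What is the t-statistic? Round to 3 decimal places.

t = -1.973

H₀: β₁ = 3.1261 vs H₁: β₁ < 3.1261.
t = (b_1 − β₁⁰)/SE = (1.5312 − 3.1261) / 0.8084 = -1.973.
df = n − 2 = 134 − 2 = 132.
One-sided p ≈ 0.0253, which is < 0.05, so reject H₀.
There is evidence that the true slope on saturated fat intake is below 3.1261 mg/dL per unit.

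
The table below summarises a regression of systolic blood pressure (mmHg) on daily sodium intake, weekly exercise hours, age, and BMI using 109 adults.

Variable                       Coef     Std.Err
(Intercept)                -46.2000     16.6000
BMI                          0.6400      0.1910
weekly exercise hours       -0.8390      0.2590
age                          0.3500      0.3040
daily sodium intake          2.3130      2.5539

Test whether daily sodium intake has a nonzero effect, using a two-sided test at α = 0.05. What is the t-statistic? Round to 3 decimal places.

t = 0.906

Read off: b = 2.3130, SE = 2.5539 for daily sodium intake.
H₀: β₁ = 0 vs H₁: β₁ ≠ 0.
t = 2.3130 / 2.5539 = 0.906.
df = n − k − 1 = 109 − 4 − 1 = 104.
Two-sided p ≈ 0.3672, which is ≥ 0.05, so fail to reject H₀.
The data do not give significant evidence of an association between daily sodium intake and systolic blood pressure, after adjusting for the other predictors.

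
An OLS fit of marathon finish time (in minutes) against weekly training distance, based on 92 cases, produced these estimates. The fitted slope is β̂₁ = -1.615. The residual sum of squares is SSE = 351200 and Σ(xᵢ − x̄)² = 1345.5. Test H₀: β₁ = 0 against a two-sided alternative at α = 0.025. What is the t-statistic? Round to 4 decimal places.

t = -0.9483

MSE = SSE/(n − 2) = 351200/90 = 3902.22.
SE(β̂₁) = √(MSE/Sₓₓ) = √(3902.22/1345.5) = 1.703.
t = -1.615 / 1.703 = -0.9483.
df = n − 2 = 90.
Two-sided p ≈ 0.3455, which is ≥ 0.025, so fail to reject H₀.
The data do not give significant evidence of an association between weekly training distance and marathon finish time.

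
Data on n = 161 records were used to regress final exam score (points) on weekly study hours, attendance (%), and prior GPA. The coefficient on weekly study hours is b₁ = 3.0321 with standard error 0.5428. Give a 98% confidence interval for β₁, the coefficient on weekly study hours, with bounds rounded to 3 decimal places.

(1.756, 4.308)

df = n − k − 1 = 161 − 3 − 1 = 157.
t* = t_{0.01, 157} = 2.350334.
Margin = t* × SE = 2.350334 × 0.5428 = 1.27576.
CI: 3.0321 ± 1.27576 → (1.756, 4.308).
With 98% confidence, each one-unit increase in weekly study hours is associated with a change of between 1.756 and 4.308 points in final exam score, holding the other predictors fixed.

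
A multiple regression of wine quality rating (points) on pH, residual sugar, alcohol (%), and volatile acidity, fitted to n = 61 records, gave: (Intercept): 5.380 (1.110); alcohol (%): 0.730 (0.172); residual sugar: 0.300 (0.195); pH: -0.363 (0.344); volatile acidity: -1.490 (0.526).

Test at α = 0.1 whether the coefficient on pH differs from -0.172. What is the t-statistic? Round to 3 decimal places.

t = -0.555

Read off: b = -0.363, SE = 0.344 for pH.
H₀: β₁ = -0.172 vs H₁: β₁ ≠ -0.172.
t = (-0.363 − (-0.172)) / 0.344 = -0.555.
df = n − k − 1 = 61 − 4 − 1 = 56.
Two-sided p ≈ 0.5809, which is ≥ 0.1, so fail to reject H₀.
The data are consistent with a true slope of -0.172 points per unit of pH, holding the other predictors fixed.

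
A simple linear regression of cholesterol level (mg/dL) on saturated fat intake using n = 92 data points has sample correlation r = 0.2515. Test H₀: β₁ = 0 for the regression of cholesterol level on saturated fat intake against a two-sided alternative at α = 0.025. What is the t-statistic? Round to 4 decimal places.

t = r·√(n − 2)/√(1 − r²) = 0.2515·√90/√0.936748 = 2.4652.
df = n − 2 = 90.
Two-sided p ≈ 0.0156, which is < 0.025, so reject H₀.
There is evidence of a linear association between saturated fat intake and cholesterol level.

t = 2.4652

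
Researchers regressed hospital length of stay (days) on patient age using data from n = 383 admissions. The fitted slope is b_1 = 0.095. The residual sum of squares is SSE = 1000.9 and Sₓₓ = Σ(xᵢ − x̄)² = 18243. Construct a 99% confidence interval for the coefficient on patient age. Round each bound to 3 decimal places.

(0.064, 0.126)

MSE = SSE/(n − 2) = 1000.9/381 = 2.62703.
SE(b_1) = √(MSE/Sₓₓ) = √(2.62703/18243) = 0.0120001.
df = n − 2 = 381.
t* = t_{0.005, 381} = 2.588795.
Margin = t* × SE = 2.588795 × 0.0120001 = 0.03107.
CI: 0.095 ± 0.03107 → (0.064, 0.126).
With 99% confidence, each one-unit increase in patient age is associated with a change of between 0.064 and 0.126 days in hospital length of stay.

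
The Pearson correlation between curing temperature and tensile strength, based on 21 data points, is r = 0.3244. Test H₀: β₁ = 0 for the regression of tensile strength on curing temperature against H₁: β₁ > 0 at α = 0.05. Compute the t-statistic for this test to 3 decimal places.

t = 1.495

t = r·√(n − 2)/√(1 − r²) = 0.3244·√19/√0.894765 = 1.495.
df = n − 2 = 19.
One-sided p ≈ 0.0757, which is ≥ 0.05, so fail to reject H₀.
The data do not give significant evidence of a linear association between curing temperature and tensile strength.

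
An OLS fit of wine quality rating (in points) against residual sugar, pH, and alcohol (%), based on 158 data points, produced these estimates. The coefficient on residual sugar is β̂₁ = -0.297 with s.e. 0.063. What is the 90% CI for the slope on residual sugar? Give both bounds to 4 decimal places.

(-0.4013, -0.1927)

df = n − k − 1 = 158 − 3 − 1 = 154.
t* = t_{0.05, 154} = 1.654808.
Margin = t* × SE = 1.654808 × 0.063 = 0.104253.
CI: -0.297 ± 0.104253 → (-0.4013, -0.1927).
With 90% confidence, each one-unit increase in residual sugar is associated with a change of between -0.4013 and -0.1927 points in wine quality rating, holding the other predictors fixed.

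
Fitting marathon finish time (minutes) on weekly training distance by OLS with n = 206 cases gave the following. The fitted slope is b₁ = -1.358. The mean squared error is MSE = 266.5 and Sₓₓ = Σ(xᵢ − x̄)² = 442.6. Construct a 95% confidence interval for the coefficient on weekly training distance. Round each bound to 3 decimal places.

SE(b₁) = √(MSE/Sₓₓ) = √(266.5/442.6) = 0.775966.
df = n − 2 = 204.
t* = t_{0.025, 204} = 1.971661.
Margin = t* × SE = 1.971661 × 0.775966 = 1.52994.
CI: -1.358 ± 1.52994 → (-2.888, 0.172).
With 95% confidence, each one-unit increase in weekly training distance is associated with a change of between -2.888 and 0.172 minutes in marathon finish time.

(-2.888, 0.172)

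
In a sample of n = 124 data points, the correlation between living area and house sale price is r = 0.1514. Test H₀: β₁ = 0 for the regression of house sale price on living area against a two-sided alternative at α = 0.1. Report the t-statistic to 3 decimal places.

t = r·√(n − 2)/√(1 − r²) = 0.1514·√122/√0.977078 = 1.692.
df = n − 2 = 122.
Two-sided p ≈ 0.0932, which is < 0.1, so reject H₀.
There is evidence of a linear association between living area and house sale price.

t = 1.692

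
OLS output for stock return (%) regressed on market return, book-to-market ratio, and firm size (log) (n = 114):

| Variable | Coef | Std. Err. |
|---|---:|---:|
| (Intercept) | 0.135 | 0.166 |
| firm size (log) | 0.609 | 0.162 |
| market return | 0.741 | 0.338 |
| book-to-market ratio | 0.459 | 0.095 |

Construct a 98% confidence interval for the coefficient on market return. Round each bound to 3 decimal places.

(-0.057, 1.539)

Read off: b = 0.741, SE = 0.338 for market return.
df = n − k − 1 = 114 − 3 − 1 = 110.
t* = t_{0.01, 110} = 2.360726.
Margin = t* × SE = 2.360726 × 0.338 = 0.79793.
CI: 0.741 ± 0.79793 → (-0.057, 1.539).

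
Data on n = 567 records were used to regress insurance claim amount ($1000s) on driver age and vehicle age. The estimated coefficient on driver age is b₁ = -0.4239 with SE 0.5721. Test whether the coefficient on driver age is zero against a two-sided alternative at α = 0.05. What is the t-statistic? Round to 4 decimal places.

H₀: β₁ = 0 vs H₁: β₁ ≠ 0.
t = (b₁ − β₁⁰)/SE = -0.4239 / 0.5721 = -0.7410.
df = n − k − 1 = 567 − 2 − 1 = 564.
Two-sided p ≈ 0.4590, which is ≥ 0.05, so fail to reject H₀.
The data do not give significant evidence of an association between driver age and insurance claim amount, after adjusting for the other predictors.

t = -0.7410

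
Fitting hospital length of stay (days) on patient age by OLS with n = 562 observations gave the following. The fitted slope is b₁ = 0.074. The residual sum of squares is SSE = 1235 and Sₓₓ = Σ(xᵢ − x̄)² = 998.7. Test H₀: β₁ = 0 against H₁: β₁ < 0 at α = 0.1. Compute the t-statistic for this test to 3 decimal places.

MSE = SSE/(n − 2) = 1235/560 = 2.20536.
SE(b₁) = √(MSE/Sₓₓ) = √(2.20536/998.7) = 0.0469918.
t = 0.074 / 0.0469918 = 1.575.
df = n − 2 = 560.
One-sided p ≈ 0.9421, which is ≥ 0.1, so fail to reject H₀.
The data do not give significant evidence that the true slope on patient age is negative.

t = 1.575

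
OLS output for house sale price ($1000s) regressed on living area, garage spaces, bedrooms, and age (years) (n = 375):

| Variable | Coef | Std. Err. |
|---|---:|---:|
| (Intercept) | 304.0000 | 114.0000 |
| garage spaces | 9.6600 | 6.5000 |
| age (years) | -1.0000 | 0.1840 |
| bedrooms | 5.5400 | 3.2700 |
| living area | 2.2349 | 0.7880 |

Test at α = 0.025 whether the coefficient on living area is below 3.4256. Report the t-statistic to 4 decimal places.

Read off: b = 2.2349, SE = 0.7880 for living area.
H₀: β₁ = 3.4256 vs H₁: β₁ < 3.4256.
t = (2.2349 − 3.4256) / 0.7880 = -1.5110.
df = n − k − 1 = 375 − 4 − 1 = 370.
One-sided p ≈ 0.0658, which is ≥ 0.025, so fail to reject H₀.
The data do not give significant evidence that the true slope on living area is below 3.4256 $1000s per unit, holding the other predictors fixed.

t = -1.5110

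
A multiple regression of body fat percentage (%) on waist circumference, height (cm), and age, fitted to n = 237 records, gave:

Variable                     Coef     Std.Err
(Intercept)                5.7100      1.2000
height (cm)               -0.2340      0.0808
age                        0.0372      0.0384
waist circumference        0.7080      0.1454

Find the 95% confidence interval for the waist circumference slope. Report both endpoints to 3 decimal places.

Read off: b = 0.7080, SE = 0.1454 for waist circumference.
df = n − k − 1 = 237 − 3 − 1 = 233.
t* = t_{0.025, 233} = 1.970198.
Margin = t* × SE = 1.970198 × 0.1454 = 0.28647.
CI: 0.7080 ± 0.28647 → (0.422, 0.994).

(0.422, 0.994)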